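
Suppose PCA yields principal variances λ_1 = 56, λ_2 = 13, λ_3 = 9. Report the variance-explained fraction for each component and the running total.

Step 1 — total variance = trace(Sigma) = Σ λ_i = 56 + 13 + 9 = 78.

Step 2 — fraction explained by component i = λ_i / Σ λ:
  PC1: 56/78 = 0.7179
  PC2: 13/78 = 0.1667
  PC3: 9/78 = 0.1154

Step 3 — cumulative fraction after k components = (λ_1 + ... + λ_k) / Σ λ:
  k = 1: 56/78 = 0.7179
  k = 2: (56 + 13)/78 = 69/78 = 0.8846
  k = 3: (56 + 13 + 9)/78 = 78/78 = 1

Summary (fraction, with percent):

explained: PC1 0.7179 (71.79%), PC2 0.1667 (16.67%), PC3 0.1154 (11.54%);  cumulative: 0.7179, 0.8846, 1


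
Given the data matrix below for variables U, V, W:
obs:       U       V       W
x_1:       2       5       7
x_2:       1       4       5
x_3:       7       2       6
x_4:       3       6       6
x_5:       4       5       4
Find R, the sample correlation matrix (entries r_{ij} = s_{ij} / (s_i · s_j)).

Step 1 — column means:
  mean(U) = (2 + 1 + 7 + 3 + 4) / 5 = 17/5 = 3.4
  mean(V) = (5 + 4 + 2 + 6 + 5) / 5 = 22/5 = 4.4
  mean(W) = (7 + 5 + 6 + 6 + 4) / 5 = 28/5 = 5.6

Step 2 — sample variances and covariances s[i,j] = (1/(n-1)) · Σ_k (x_{k,i} - mean_i) · (x_{k,j} - mean_j), with n-1 = 4:
  s[U,U] = ((-1.4)·(-1.4) + (-2.4)·(-2.4) + (3.6)·(3.6) + (-0.4)·(-0.4) + (0.6)·(0.6)) / 4 = 21.2/4 = 5.3
  s[U,V] = ((-1.4)·(0.6) + (-2.4)·(-0.4) + (3.6)·(-2.4) + (-0.4)·(1.6) + (0.6)·(0.6)) / 4 = -8.8/4 = -2.2
  s[U,W] = ((-1.4)·(1.4) + (-2.4)·(-0.6) + (3.6)·(0.4) + (-0.4)·(0.4) + (0.6)·(-1.6)) / 4 = -0.2/4 = -0.05
  s[V,V] = ((0.6)·(0.6) + (-0.4)·(-0.4) + (-2.4)·(-2.4) + (1.6)·(1.6) + (0.6)·(0.6)) / 4 = 9.2/4 = 2.3
  s[V,W] = ((0.6)·(1.4) + (-0.4)·(-0.6) + (-2.4)·(0.4) + (1.6)·(0.4) + (0.6)·(-1.6)) / 4 = -0.2/4 = -0.05
  s[W,W] = ((1.4)·(1.4) + (-0.6)·(-0.6) + (0.4)·(0.4) + (0.4)·(0.4) + (-1.6)·(-1.6)) / 4 = 5.2/4 = 1.3
  Sample standard deviations s_i = √(s[i,i]):
  s(U) = √(5.3) = 2.3022
  s(V) = √(2.3) = 1.5166
  s(W) = √(1.3) = 1.1402

Step 3 — r_{ij} = s_{ij} / (s_i · s_j):
  r[U,U] = 1 (diagonal).
  r[U,V] = -2.2 / (2.3022 · 1.5166) = -2.2 / 3.4914 = -0.6301
  r[U,W] = -0.05 / (2.3022 · 1.1402) = -0.05 / 2.6249 = -0.019
  r[V,V] = 1 (diagonal).
  r[V,W] = -0.05 / (1.5166 · 1.1402) = -0.05 / 1.7292 = -0.0289
  r[W,W] = 1 (diagonal).

R is symmetric with unit diagonal. Assembling:

R = [[1, -0.6301, -0.019],
 [-0.6301, 1, -0.0289],
 [-0.019, -0.0289, 1]]


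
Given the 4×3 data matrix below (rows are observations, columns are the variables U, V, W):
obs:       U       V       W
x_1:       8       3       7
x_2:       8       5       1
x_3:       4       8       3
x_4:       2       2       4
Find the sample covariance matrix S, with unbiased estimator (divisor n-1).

Step 1 — column means:
  mean(U) = (8 + 8 + 4 + 2) / 4 = 22/4 = 5.5
  mean(V) = (3 + 5 + 8 + 2) / 4 = 18/4 = 4.5
  mean(W) = (7 + 1 + 3 + 4) / 4 = 15/4 = 3.75

Step 2 — sample covariance S[i,j] = (1/(n-1)) · Σ_k (x_{k,i} - mean_i) · (x_{k,j} - mean_j), with n-1 = 3.
  S[U,U] = ((2.5)·(2.5) + (2.5)·(2.5) + (-1.5)·(-1.5) + (-3.5)·(-3.5)) / 3 = 27/3 = 9
  S[U,V] = ((2.5)·(-1.5) + (2.5)·(0.5) + (-1.5)·(3.5) + (-3.5)·(-2.5)) / 3 = 1/3 = 0.3333
  S[U,W] = ((2.5)·(3.25) + (2.5)·(-2.75) + (-1.5)·(-0.75) + (-3.5)·(0.25)) / 3 = 1.5/3 = 0.5
  S[V,V] = ((-1.5)·(-1.5) + (0.5)·(0.5) + (3.5)·(3.5) + (-2.5)·(-2.5)) / 3 = 21/3 = 7
  S[V,W] = ((-1.5)·(3.25) + (0.5)·(-2.75) + (3.5)·(-0.75) + (-2.5)·(0.25)) / 3 = -9.5/3 = -3.1667
  S[W,W] = ((3.25)·(3.25) + (-2.75)·(-2.75) + (-0.75)·(-0.75) + (0.25)·(0.25)) / 3 = 18.75/3 = 6.25

S is symmetric (S[j,i] = S[i,j]). Assembling:

S = [[9, 0.3333, 0.5],
 [0.3333, 7, -3.1667],
 [0.5, -3.1667, 6.25]]


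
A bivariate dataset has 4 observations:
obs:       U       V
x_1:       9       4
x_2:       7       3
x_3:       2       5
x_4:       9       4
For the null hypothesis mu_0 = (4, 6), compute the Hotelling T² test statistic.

Step 1 — sample mean vector:
  mean(U) = (9 + 7 + 2 + 9) / 4 = 27/4 = 6.75
  mean(V) = (4 + 3 + 5 + 4) / 4 = 16/4 = 4
  x̄ = (6.75, 4),  deviation x̄ - mu_0 = (6.75, 4) - (4, 6) = (2.75, -2).

Step 2 — sample covariance matrix, S[i,j] = (1/(n-1)) · Σ_k (x_{k,i} - mean_i) · (x_{k,j} - mean_j), divisor n-1 = 3:
  S[U,U] = ((2.25)·(2.25) + (0.25)·(0.25) + (-4.75)·(-4.75) + (2.25)·(2.25)) / 3 = 32.75/3 = 10.9167
  S[U,V] = ((2.25)·(0) + (0.25)·(-1) + (-4.75)·(1) + (2.25)·(0)) / 3 = -5/3 = -1.6667
  S[V,V] = ((0)·(0) + (-1)·(-1) + (1)·(1) + (0)·(0)) / 3 = 2/3 = 0.6667
  S = [[10.9167, -1.6667],
 [-1.6667, 0.6667]].

Step 3 — invert S. det(S) = 10.9167·0.6667 - (-1.6667)² = 4.5.
  S^{-1} = (1/det) · [[d, -b], [-b, a]] = [[0.1481, 0.3704],
 [0.3704, 2.4259]].

Step 4 — quadratic form (x̄ - mu_0)^T · S^{-1} · (x̄ - mu_0):
  S^{-1} · (x̄ - mu_0) = (-0.3333, -3.8333),
  (x̄ - mu_0)^T · [...] = (2.75)·(-0.3333) + (-2)·(-3.8333) = 6.75.

Step 5 — scale by n: T² = 4 · 6.75 = 27.

T² ≈ 27


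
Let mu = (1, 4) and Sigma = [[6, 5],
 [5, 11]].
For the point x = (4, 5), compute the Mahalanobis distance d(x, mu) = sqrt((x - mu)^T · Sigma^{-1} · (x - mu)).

Step 1 — centre the observation: (x - mu) = (3, 1).

Step 2 — invert Sigma. det(Sigma) = 6·11 - (5)² = 41.
  Sigma^{-1} = (1/det) · [[d, -b], [-b, a]] = [[0.2683, -0.122],
 [-0.122, 0.1463]].

Step 3 — form the quadratic (x - mu)^T · Sigma^{-1} · (x - mu):
  Sigma^{-1} · (x - mu) = (0.6829, -0.2195).
  (x - mu)^T · [Sigma^{-1} · (x - mu)] = (3)·(0.6829) + (1)·(-0.2195) = 1.8293.

Step 4 — take square root: d = √(1.8293) ≈ 1.3525.

d(x, mu) = √(1.8293) ≈ 1.3525


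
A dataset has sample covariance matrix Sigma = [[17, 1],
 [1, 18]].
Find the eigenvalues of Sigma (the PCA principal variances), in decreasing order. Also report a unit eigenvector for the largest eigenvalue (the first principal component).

Step 1 — characteristic polynomial of 2×2 Sigma:
  det(Sigma - λI) = λ² - trace · λ + det = 0.
  trace = 17 + 18 = 35, det = 17·18 - (1)² = 305.
Step 2 — discriminant:
  Δ = trace² - 4·det = 1225 - 1220 = 5.
Step 3 — eigenvalues:
  λ = (trace ± √Δ)/2 = (35 ± 2.2361)/2,
  λ_1 = 18.618,  λ_2 = 16.382.

Step 4 — unit eigenvector for λ_1: solve (Sigma - λ_1 I)v = 0. First row:
  (17 - 18.618)·v_x + (1)·v_y = 0, i.e. (-1.618)·v_x + (1)·v_y = 0,
  so v ∝ (b, λ_1 - a) = (1, 1.618) = u.
  ||u|| = √((1)² + (1.618)²) = √(3.618) ≈ 1.9021,
  v_1 = u/||u|| ≈ (0.5257, 0.8507) (||v_1|| = 1).

λ_1 = 18.618,  λ_2 = 16.382;  v_1 ≈ (0.5257, 0.8507)


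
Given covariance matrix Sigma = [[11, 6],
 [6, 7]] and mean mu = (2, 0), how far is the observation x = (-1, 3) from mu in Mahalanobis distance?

Step 1 — centre the observation: (x - mu) = (-3, 3).

Step 2 — invert Sigma. det(Sigma) = 11·7 - (6)² = 41.
  Sigma^{-1} = (1/det) · [[d, -b], [-b, a]] = [[0.1707, -0.1463],
 [-0.1463, 0.2683]].

Step 3 — form the quadratic (x - mu)^T · Sigma^{-1} · (x - mu):
  Sigma^{-1} · (x - mu) = (-0.9512, 1.2439).
  (x - mu)^T · [Sigma^{-1} · (x - mu)] = (-3)·(-0.9512) + (3)·(1.2439) = 6.5854.

Step 4 — take square root: d = √(6.5854) ≈ 2.5662.

d(x, mu) = √(6.5854) ≈ 2.5662


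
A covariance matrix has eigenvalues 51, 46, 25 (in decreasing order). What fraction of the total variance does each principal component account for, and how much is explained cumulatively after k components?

Step 1 — total variance = trace(Sigma) = Σ λ_i = 51 + 46 + 25 = 122.

Step 2 — fraction explained by component i = λ_i / Σ λ:
  PC1: 51/122 = 0.418
  PC2: 46/122 = 0.377
  PC3: 25/122 = 0.2049

Step 3 — cumulative fraction after k components = (λ_1 + ... + λ_k) / Σ λ:
  k = 1: 51/122 = 0.418
  k = 2: (51 + 46)/122 = 97/122 = 0.7951
  k = 3: (51 + 46 + 25)/122 = 122/122 = 1

Summary (fraction, with percent):

explained: PC1 0.418 (41.8%), PC2 0.377 (37.7%), PC3 0.2049 (20.49%);  cumulative: 0.418, 0.7951, 1


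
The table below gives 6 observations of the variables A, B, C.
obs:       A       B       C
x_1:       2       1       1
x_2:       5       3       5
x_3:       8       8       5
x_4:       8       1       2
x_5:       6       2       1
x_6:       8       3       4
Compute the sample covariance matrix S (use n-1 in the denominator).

Step 1 — column means:
  mean(A) = (2 + 5 + 8 + 8 + 6 + 8) / 6 = 37/6 = 6.1667
  mean(B) = (1 + 3 + 8 + 1 + 2 + 3) / 6 = 18/6 = 3
  mean(C) = (1 + 5 + 5 + 2 + 1 + 4) / 6 = 18/6 = 3

Step 2 — sample covariance S[i,j] = (1/(n-1)) · Σ_k (x_{k,i} - mean_i) · (x_{k,j} - mean_j), with n-1 = 5.
  S[A,A] = ((-4.1667)·(-4.1667) + (-1.1667)·(-1.1667) + (1.8333)·(1.8333) + (1.8333)·(1.8333) + (-0.1667)·(-0.1667) + (1.8333)·(1.8333)) / 5 = 28.8333/5 = 5.7667
  S[A,B] = ((-4.1667)·(-2) + (-1.1667)·(0) + (1.8333)·(5) + (1.8333)·(-2) + (-0.1667)·(-1) + (1.8333)·(0)) / 5 = 14/5 = 2.8
  S[A,C] = ((-4.1667)·(-2) + (-1.1667)·(2) + (1.8333)·(2) + (1.8333)·(-1) + (-0.1667)·(-2) + (1.8333)·(1)) / 5 = 10/5 = 2
  S[B,B] = ((-2)·(-2) + (0)·(0) + (5)·(5) + (-2)·(-2) + (-1)·(-1) + (0)·(0)) / 5 = 34/5 = 6.8
  S[B,C] = ((-2)·(-2) + (0)·(2) + (5)·(2) + (-2)·(-1) + (-1)·(-2) + (0)·(1)) / 5 = 18/5 = 3.6
  S[C,C] = ((-2)·(-2) + (2)·(2) + (2)·(2) + (-1)·(-1) + (-2)·(-2) + (1)·(1)) / 5 = 18/5 = 3.6

S is symmetric (S[j,i] = S[i,j]). Assembling:

S = [[5.7667, 2.8, 2],
 [2.8, 6.8, 3.6],
 [2, 3.6, 3.6]]


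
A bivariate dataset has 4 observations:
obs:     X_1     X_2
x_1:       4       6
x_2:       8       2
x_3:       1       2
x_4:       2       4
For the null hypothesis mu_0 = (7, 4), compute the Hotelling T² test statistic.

Step 1 — sample mean vector:
  mean(X_1) = (4 + 8 + 1 + 2) / 4 = 15/4 = 3.75
  mean(X_2) = (6 + 2 + 2 + 4) / 4 = 14/4 = 3.5
  x̄ = (3.75, 3.5),  deviation x̄ - mu_0 = (3.75, 3.5) - (7, 4) = (-3.25, -0.5).

Step 2 — sample covariance matrix, S[i,j] = (1/(n-1)) · Σ_k (x_{k,i} - mean_i) · (x_{k,j} - mean_j), divisor n-1 = 3:
  S[X_1,X_1] = ((0.25)·(0.25) + (4.25)·(4.25) + (-2.75)·(-2.75) + (-1.75)·(-1.75)) / 3 = 28.75/3 = 9.5833
  S[X_1,X_2] = ((0.25)·(2.5) + (4.25)·(-1.5) + (-2.75)·(-1.5) + (-1.75)·(0.5)) / 3 = -2.5/3 = -0.8333
  S[X_2,X_2] = ((2.5)·(2.5) + (-1.5)·(-1.5) + (-1.5)·(-1.5) + (0.5)·(0.5)) / 3 = 11/3 = 3.6667
  S = [[9.5833, -0.8333],
 [-0.8333, 3.6667]].

Step 3 — invert S. det(S) = 9.5833·3.6667 - (-0.8333)² = 34.4444.
  S^{-1} = (1/det) · [[d, -b], [-b, a]] = [[0.1065, 0.0242],
 [0.0242, 0.2782]].

Step 4 — quadratic form (x̄ - mu_0)^T · S^{-1} · (x̄ - mu_0):
  S^{-1} · (x̄ - mu_0) = (-0.3581, -0.2177),
  (x̄ - mu_0)^T · [...] = (-3.25)·(-0.3581) + (-0.5)·(-0.2177) = 1.2726.

Step 5 — scale by n: T² = 4 · 1.2726 = 5.0903.

T² ≈ 5.0903


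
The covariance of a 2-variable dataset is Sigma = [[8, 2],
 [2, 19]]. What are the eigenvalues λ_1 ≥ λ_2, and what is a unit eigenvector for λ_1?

Step 1 — characteristic polynomial of 2×2 Sigma:
  det(Sigma - λI) = λ² - trace · λ + det = 0.
  trace = 8 + 19 = 27, det = 8·19 - (2)² = 148.
Step 2 — discriminant:
  Δ = trace² - 4·det = 729 - 592 = 137.
Step 3 — eigenvalues:
  λ = (trace ± √Δ)/2 = (27 ± 11.7047)/2,
  λ_1 = 19.3523,  λ_2 = 7.6477.

Step 4 — unit eigenvector for λ_1: solve (Sigma - λ_1 I)v = 0. First row:
  (8 - 19.3523)·v_x + (2)·v_y = 0, i.e. (-11.3523)·v_x + (2)·v_y = 0,
  so v ∝ (b, λ_1 - a) = (2, 11.3523) = u.
  ||u|| = √((2)² + (11.3523)²) = √(132.8758) ≈ 11.5272,
  v_1 = u/||u|| ≈ (0.1735, 0.9848) (||v_1|| = 1).

λ_1 = 19.3523,  λ_2 = 7.6477;  v_1 ≈ (0.1735, 0.9848)


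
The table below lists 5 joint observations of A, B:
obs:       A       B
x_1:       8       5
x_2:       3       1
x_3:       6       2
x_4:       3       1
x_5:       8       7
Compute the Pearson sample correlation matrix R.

Step 1 — column means:
  mean(A) = (8 + 3 + 6 + 3 + 8) / 5 = 28/5 = 5.6
  mean(B) = (5 + 1 + 2 + 1 + 7) / 5 = 16/5 = 3.2

Step 2 — sample variances and covariances s[i,j] = (1/(n-1)) · Σ_k (x_{k,i} - mean_i) · (x_{k,j} - mean_j), with n-1 = 4:
  s[A,A] = ((2.4)·(2.4) + (-2.6)·(-2.6) + (0.4)·(0.4) + (-2.6)·(-2.6) + (2.4)·(2.4)) / 4 = 25.2/4 = 6.3
  s[A,B] = ((2.4)·(1.8) + (-2.6)·(-2.2) + (0.4)·(-1.2) + (-2.6)·(-2.2) + (2.4)·(3.8)) / 4 = 24.4/4 = 6.1
  s[B,B] = ((1.8)·(1.8) + (-2.2)·(-2.2) + (-1.2)·(-1.2) + (-2.2)·(-2.2) + (3.8)·(3.8)) / 4 = 28.8/4 = 7.2
  Sample standard deviations s_i = √(s[i,i]):
  s(A) = √(6.3) = 2.51
  s(B) = √(7.2) = 2.6833

Step 3 — r_{ij} = s_{ij} / (s_i · s_j):
  r[A,A] = 1 (diagonal).
  r[A,B] = 6.1 / (2.51 · 2.6833) = 6.1 / 6.735 = 0.9057
  r[B,B] = 1 (diagonal).

R is symmetric with unit diagonal. Assembling:

R = [[1, 0.9057],
 [0.9057, 1]]


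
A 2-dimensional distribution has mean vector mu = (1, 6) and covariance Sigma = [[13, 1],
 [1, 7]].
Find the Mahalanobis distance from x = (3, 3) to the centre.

Step 1 — centre the observation: (x - mu) = (2, -3).

Step 2 — invert Sigma. det(Sigma) = 13·7 - (1)² = 90.
  Sigma^{-1} = (1/det) · [[d, -b], [-b, a]] = [[0.0778, -0.0111],
 [-0.0111, 0.1444]].

Step 3 — form the quadratic (x - mu)^T · Sigma^{-1} · (x - mu):
  Sigma^{-1} · (x - mu) = (0.1889, -0.4556).
  (x - mu)^T · [Sigma^{-1} · (x - mu)] = (2)·(0.1889) + (-3)·(-0.4556) = 1.7444.

Step 4 — take square root: d = √(1.7444) ≈ 1.3208.

d(x, mu) = √(1.7444) ≈ 1.3208


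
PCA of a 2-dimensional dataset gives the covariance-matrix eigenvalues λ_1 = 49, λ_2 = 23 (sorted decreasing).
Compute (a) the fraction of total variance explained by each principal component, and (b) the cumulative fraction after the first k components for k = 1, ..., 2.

Step 1 — total variance = trace(Sigma) = Σ λ_i = 49 + 23 = 72.

Step 2 — fraction explained by component i = λ_i / Σ λ:
  PC1: 49/72 = 0.6806
  PC2: 23/72 = 0.3194

Step 3 — cumulative fraction after k components = (λ_1 + ... + λ_k) / Σ λ:
  k = 1: 49/72 = 0.6806
  k = 2: (49 + 23)/72 = 72/72 = 1

Summary (fraction, with percent):

explained: PC1 0.6806 (68.06%), PC2 0.3194 (31.94%);  cumulative: 0.6806, 1


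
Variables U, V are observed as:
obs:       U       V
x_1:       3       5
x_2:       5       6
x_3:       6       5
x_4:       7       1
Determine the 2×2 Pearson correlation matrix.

Step 1 — column means:
  mean(U) = (3 + 5 + 6 + 7) / 4 = 21/4 = 5.25
  mean(V) = (5 + 6 + 5 + 1) / 4 = 17/4 = 4.25

Step 2 — sample variances and covariances s[i,j] = (1/(n-1)) · Σ_k (x_{k,i} - mean_i) · (x_{k,j} - mean_j), with n-1 = 3:
  s[U,U] = ((-2.25)·(-2.25) + (-0.25)·(-0.25) + (0.75)·(0.75) + (1.75)·(1.75)) / 3 = 8.75/3 = 2.9167
  s[U,V] = ((-2.25)·(0.75) + (-0.25)·(1.75) + (0.75)·(0.75) + (1.75)·(-3.25)) / 3 = -7.25/3 = -2.4167
  s[V,V] = ((0.75)·(0.75) + (1.75)·(1.75) + (0.75)·(0.75) + (-3.25)·(-3.25)) / 3 = 14.75/3 = 4.9167
  Sample standard deviations s_i = √(s[i,i]):
  s(U) = √(2.9167) = 1.7078
  s(V) = √(4.9167) = 2.2174

Step 3 — r_{ij} = s_{ij} / (s_i · s_j):
  r[U,U] = 1 (diagonal).
  r[U,V] = -2.4167 / (1.7078 · 2.2174) = -2.4167 / 3.7869 = -0.6382
  r[V,V] = 1 (diagonal).

R is symmetric with unit diagonal. Assembling:

R = [[1, -0.6382],
 [-0.6382, 1]]


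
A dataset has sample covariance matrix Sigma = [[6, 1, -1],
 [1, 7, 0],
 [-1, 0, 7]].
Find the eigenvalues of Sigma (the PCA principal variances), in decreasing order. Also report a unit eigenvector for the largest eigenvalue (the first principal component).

Step 1 — characteristic polynomial p(λ) = det(λI - Sigma) = λ³ - tr·λ² + c_1·λ - det, where tr = trace, c_1 = sum of the principal 2×2 minors, det = det(Sigma):
  tr = 6 + 7 + 7 = 20,
  c_1 = (6·7 - (1)²) + (6·7 - (-1)²) + (7·7 - (0)²) = 41 + 41 + 49 = 131,
  det = 6·(7·7 - (0)²) - (1)·((1)·7 - (0)·(-1)) + (-1)·((1)·(0) - 7·(-1)) = 6·(49) - (1)·(7) + (-1)·(7) = 280.
  So p(λ) = λ³ - 20λ² + 131λ - 280.
Step 2 — look for an integer root (rational root theorem: any rational root is an integer divisor of 280). Testing λ = 5:
  p(5) = 125 - 500 + 655 - 280 = 0  ✓
  Dividing out (λ - 5): p(λ) = (λ - 5)(λ² - 15λ + 56).
Step 3 — remaining eigenvalues from the quadratic λ² - 15λ + 56 = 0:
  Δ = 15² - 4·56 = 225 - 224 = 1,  λ = (15 ± √1)/2 = (15 ± 1)/2 = 8 or 7.
  Sorted: λ_1 = 8,  λ_2 = 7,  λ_3 = 5  (check: sum = 20 = tr ✓).

Step 4 — unit eigenvector for λ_1 = 8: v spans the null space of (Sigma - λ_1 I), whose rows are
  r_1 = (-2, 1, -1),  r_2 = (1, -1, 0),  r_3 = (-1, 0, -1).
  v is orthogonal to every row, so take v ∝ r_1 × r_2 = ((1)·(0) - (-1)·(-1), (-1)·(1) - (-2)·(0), (-2)·(-1) - (1)·(1)) = (-1, -1, 1).
  Rescale (multiply by -1 so the first nonzero entry is positive): u = (1, 1, -1).
  ||u|| = √((1)² + (1)² + (-1)²) = √(3) ≈ 1.7321,  v_1 = u/||u|| ≈ (0.5774, 0.5774, -0.5774) (||v_1|| = 1).

λ_1 = 8,  λ_2 = 7,  λ_3 = 5;  v_1 ≈ (0.5774, 0.5774, -0.5774)


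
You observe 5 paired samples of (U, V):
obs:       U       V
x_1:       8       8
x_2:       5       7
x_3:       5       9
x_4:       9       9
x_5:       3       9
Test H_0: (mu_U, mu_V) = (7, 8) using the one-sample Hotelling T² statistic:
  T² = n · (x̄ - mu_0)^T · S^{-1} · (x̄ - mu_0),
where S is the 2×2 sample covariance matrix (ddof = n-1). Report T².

Step 1 — sample mean vector:
  mean(U) = (8 + 5 + 5 + 9 + 3) / 5 = 30/5 = 6
  mean(V) = (8 + 7 + 9 + 9 + 9) / 5 = 42/5 = 8.4
  x̄ = (6, 8.4),  deviation x̄ - mu_0 = (6, 8.4) - (7, 8) = (-1, 0.4).

Step 2 — sample covariance matrix, S[i,j] = (1/(n-1)) · Σ_k (x_{k,i} - mean_i) · (x_{k,j} - mean_j), divisor n-1 = 4:
  S[U,U] = ((2)·(2) + (-1)·(-1) + (-1)·(-1) + (3)·(3) + (-3)·(-3)) / 4 = 24/4 = 6
  S[U,V] = ((2)·(-0.4) + (-1)·(-1.4) + (-1)·(0.6) + (3)·(0.6) + (-3)·(0.6)) / 4 = 0/4 = 0
  S[V,V] = ((-0.4)·(-0.4) + (-1.4)·(-1.4) + (0.6)·(0.6) + (0.6)·(0.6) + (0.6)·(0.6)) / 4 = 3.2/4 = 0.8
  S = [[6, 0],
 [0, 0.8]].

Step 3 — invert S. det(S) = 6·0.8 - (0)² = 4.8.
  S^{-1} = (1/det) · [[d, -b], [-b, a]] = [[0.1667, 0],
 [0, 1.25]].

Step 4 — quadratic form (x̄ - mu_0)^T · S^{-1} · (x̄ - mu_0):
  S^{-1} · (x̄ - mu_0) = (-0.1667, 0.5),
  (x̄ - mu_0)^T · [...] = (-1)·(-0.1667) + (0.4)·(0.5) = 0.3667.

Step 5 — scale by n: T² = 5 · 0.3667 = 1.8333.

T² ≈ 1.8333


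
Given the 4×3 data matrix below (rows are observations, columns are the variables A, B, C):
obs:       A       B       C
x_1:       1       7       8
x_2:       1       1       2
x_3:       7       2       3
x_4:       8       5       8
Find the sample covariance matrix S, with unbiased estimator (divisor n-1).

Step 1 — column means:
  mean(A) = (1 + 1 + 7 + 8) / 4 = 17/4 = 4.25
  mean(B) = (7 + 1 + 2 + 5) / 4 = 15/4 = 3.75
  mean(C) = (8 + 2 + 3 + 8) / 4 = 21/4 = 5.25

Step 2 — sample covariance S[i,j] = (1/(n-1)) · Σ_k (x_{k,i} - mean_i) · (x_{k,j} - mean_j), with n-1 = 3.
  S[A,A] = ((-3.25)·(-3.25) + (-3.25)·(-3.25) + (2.75)·(2.75) + (3.75)·(3.75)) / 3 = 42.75/3 = 14.25
  S[A,B] = ((-3.25)·(3.25) + (-3.25)·(-2.75) + (2.75)·(-1.75) + (3.75)·(1.25)) / 3 = -1.75/3 = -0.5833
  S[A,C] = ((-3.25)·(2.75) + (-3.25)·(-3.25) + (2.75)·(-2.25) + (3.75)·(2.75)) / 3 = 5.75/3 = 1.9167
  S[B,B] = ((3.25)·(3.25) + (-2.75)·(-2.75) + (-1.75)·(-1.75) + (1.25)·(1.25)) / 3 = 22.75/3 = 7.5833
  S[B,C] = ((3.25)·(2.75) + (-2.75)·(-3.25) + (-1.75)·(-2.25) + (1.25)·(2.75)) / 3 = 25.25/3 = 8.4167
  S[C,C] = ((2.75)·(2.75) + (-3.25)·(-3.25) + (-2.25)·(-2.25) + (2.75)·(2.75)) / 3 = 30.75/3 = 10.25

S is symmetric (S[j,i] = S[i,j]). Assembling:

S = [[14.25, -0.5833, 1.9167],
 [-0.5833, 7.5833, 8.4167],
 [1.9167, 8.4167, 10.25]]


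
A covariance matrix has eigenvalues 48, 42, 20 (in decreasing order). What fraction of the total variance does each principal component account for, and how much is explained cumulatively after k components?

Step 1 — total variance = trace(Sigma) = Σ λ_i = 48 + 42 + 20 = 110.

Step 2 — fraction explained by component i = λ_i / Σ λ:
  PC1: 48/110 = 0.4364
  PC2: 42/110 = 0.3818
  PC3: 20/110 = 0.1818

Step 3 — cumulative fraction after k components = (λ_1 + ... + λ_k) / Σ λ:
  k = 1: 48/110 = 0.4364
  k = 2: (48 + 42)/110 = 90/110 = 0.8182
  k = 3: (48 + 42 + 20)/110 = 110/110 = 1

Summary (fraction, with percent):

explained: PC1 0.4364 (43.64%), PC2 0.3818 (38.18%), PC3 0.1818 (18.18%);  cumulative: 0.4364, 0.8182, 1


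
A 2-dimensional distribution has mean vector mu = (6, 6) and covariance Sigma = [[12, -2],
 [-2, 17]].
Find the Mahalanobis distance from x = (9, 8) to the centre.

Step 1 — centre the observation: (x - mu) = (3, 2).

Step 2 — invert Sigma. det(Sigma) = 12·17 - (-2)² = 200.
  Sigma^{-1} = (1/det) · [[d, -b], [-b, a]] = [[0.085, 0.01],
 [0.01, 0.06]].

Step 3 — form the quadratic (x - mu)^T · Sigma^{-1} · (x - mu):
  Sigma^{-1} · (x - mu) = (0.275, 0.15).
  (x - mu)^T · [Sigma^{-1} · (x - mu)] = (3)·(0.275) + (2)·(0.15) = 1.125.

Step 4 — take square root: d = √(1.125) ≈ 1.0607.

d(x, mu) = √(1.125) ≈ 1.0607


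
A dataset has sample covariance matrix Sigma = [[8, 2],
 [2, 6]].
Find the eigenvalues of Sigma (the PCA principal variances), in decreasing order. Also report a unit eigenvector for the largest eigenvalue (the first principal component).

Step 1 — characteristic polynomial of 2×2 Sigma:
  det(Sigma - λI) = λ² - trace · λ + det = 0.
  trace = 8 + 6 = 14, det = 8·6 - (2)² = 44.
Step 2 — discriminant:
  Δ = trace² - 4·det = 196 - 176 = 20.
Step 3 — eigenvalues:
  λ = (trace ± √Δ)/2 = (14 ± 4.4721)/2,
  λ_1 = 9.2361,  λ_2 = 4.7639.

Step 4 — unit eigenvector for λ_1: solve (Sigma - λ_1 I)v = 0. First row:
  (8 - 9.2361)·v_x + (2)·v_y = 0, i.e. (-1.2361)·v_x + (2)·v_y = 0,
  so v ∝ (b, λ_1 - a) = (2, 1.2361) = u.
  ||u|| = √((2)² + (1.2361)²) = √(5.5279) ≈ 2.3511,
  v_1 = u/||u|| ≈ (0.8507, 0.5257) (||v_1|| = 1).

λ_1 = 9.2361,  λ_2 = 4.7639;  v_1 ≈ (0.8507, 0.5257)


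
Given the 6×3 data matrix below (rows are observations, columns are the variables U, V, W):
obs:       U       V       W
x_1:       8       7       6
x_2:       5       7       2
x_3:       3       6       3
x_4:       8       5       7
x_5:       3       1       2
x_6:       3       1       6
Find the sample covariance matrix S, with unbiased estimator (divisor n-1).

Step 1 — column means:
  mean(U) = (8 + 5 + 3 + 8 + 3 + 3) / 6 = 30/6 = 5
  mean(V) = (7 + 7 + 6 + 5 + 1 + 1) / 6 = 27/6 = 4.5
  mean(W) = (6 + 2 + 3 + 7 + 2 + 6) / 6 = 26/6 = 4.3333

Step 2 — sample covariance S[i,j] = (1/(n-1)) · Σ_k (x_{k,i} - mean_i) · (x_{k,j} - mean_j), with n-1 = 5.
  S[U,U] = ((3)·(3) + (0)·(0) + (-2)·(-2) + (3)·(3) + (-2)·(-2) + (-2)·(-2)) / 5 = 30/5 = 6
  S[U,V] = ((3)·(2.5) + (0)·(2.5) + (-2)·(1.5) + (3)·(0.5) + (-2)·(-3.5) + (-2)·(-3.5)) / 5 = 20/5 = 4
  S[U,W] = ((3)·(1.6667) + (0)·(-2.3333) + (-2)·(-1.3333) + (3)·(2.6667) + (-2)·(-2.3333) + (-2)·(1.6667)) / 5 = 17/5 = 3.4
  S[V,V] = ((2.5)·(2.5) + (2.5)·(2.5) + (1.5)·(1.5) + (0.5)·(0.5) + (-3.5)·(-3.5) + (-3.5)·(-3.5)) / 5 = 39.5/5 = 7.9
  S[V,W] = ((2.5)·(1.6667) + (2.5)·(-2.3333) + (1.5)·(-1.3333) + (0.5)·(2.6667) + (-3.5)·(-2.3333) + (-3.5)·(1.6667)) / 5 = 0/5 = 0
  S[W,W] = ((1.6667)·(1.6667) + (-2.3333)·(-2.3333) + (-1.3333)·(-1.3333) + (2.6667)·(2.6667) + (-2.3333)·(-2.3333) + (1.6667)·(1.6667)) / 5 = 25.3333/5 = 5.0667

S is symmetric (S[j,i] = S[i,j]). Assembling:

S = [[6, 4, 3.4],
 [4, 7.9, 0],
 [3.4, 0, 5.0667]]


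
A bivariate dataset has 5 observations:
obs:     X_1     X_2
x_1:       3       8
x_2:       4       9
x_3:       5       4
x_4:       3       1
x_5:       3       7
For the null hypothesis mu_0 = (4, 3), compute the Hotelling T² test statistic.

Step 1 — sample mean vector:
  mean(X_1) = (3 + 4 + 5 + 3 + 3) / 5 = 18/5 = 3.6
  mean(X_2) = (8 + 9 + 4 + 1 + 7) / 5 = 29/5 = 5.8
  x̄ = (3.6, 5.8),  deviation x̄ - mu_0 = (3.6, 5.8) - (4, 3) = (-0.4, 2.8).

Step 2 — sample covariance matrix, S[i,j] = (1/(n-1)) · Σ_k (x_{k,i} - mean_i) · (x_{k,j} - mean_j), divisor n-1 = 4:
  S[X_1,X_1] = ((-0.6)·(-0.6) + (0.4)·(0.4) + (1.4)·(1.4) + (-0.6)·(-0.6) + (-0.6)·(-0.6)) / 4 = 3.2/4 = 0.8
  S[X_1,X_2] = ((-0.6)·(2.2) + (0.4)·(3.2) + (1.4)·(-1.8) + (-0.6)·(-4.8) + (-0.6)·(1.2)) / 4 = -0.4/4 = -0.1
  S[X_2,X_2] = ((2.2)·(2.2) + (3.2)·(3.2) + (-1.8)·(-1.8) + (-4.8)·(-4.8) + (1.2)·(1.2)) / 4 = 42.8/4 = 10.7
  S = [[0.8, -0.1],
 [-0.1, 10.7]].

Step 3 — invert S. det(S) = 0.8·10.7 - (-0.1)² = 8.55.
  S^{-1} = (1/det) · [[d, -b], [-b, a]] = [[1.2515, 0.0117],
 [0.0117, 0.0936]].

Step 4 — quadratic form (x̄ - mu_0)^T · S^{-1} · (x̄ - mu_0):
  S^{-1} · (x̄ - mu_0) = (-0.4678, 0.2573),
  (x̄ - mu_0)^T · [...] = (-0.4)·(-0.4678) + (2.8)·(0.2573) = 0.9076.

Step 5 — scale by n: T² = 5 · 0.9076 = 4.538.

T² ≈ 4.538


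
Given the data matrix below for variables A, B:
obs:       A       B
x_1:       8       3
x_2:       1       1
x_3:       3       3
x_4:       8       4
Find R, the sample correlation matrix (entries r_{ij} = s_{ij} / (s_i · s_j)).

Step 1 — column means:
  mean(A) = (8 + 1 + 3 + 8) / 4 = 20/4 = 5
  mean(B) = (3 + 1 + 3 + 4) / 4 = 11/4 = 2.75

Step 2 — sample variances and covariances s[i,j] = (1/(n-1)) · Σ_k (x_{k,i} - mean_i) · (x_{k,j} - mean_j), with n-1 = 3:
  s[A,A] = ((3)·(3) + (-4)·(-4) + (-2)·(-2) + (3)·(3)) / 3 = 38/3 = 12.6667
  s[A,B] = ((3)·(0.25) + (-4)·(-1.75) + (-2)·(0.25) + (3)·(1.25)) / 3 = 11/3 = 3.6667
  s[B,B] = ((0.25)·(0.25) + (-1.75)·(-1.75) + (0.25)·(0.25) + (1.25)·(1.25)) / 3 = 4.75/3 = 1.5833
  Sample standard deviations s_i = √(s[i,i]):
  s(A) = √(12.6667) = 3.559
  s(B) = √(1.5833) = 1.2583

Step 3 — r_{ij} = s_{ij} / (s_i · s_j):
  r[A,A] = 1 (diagonal).
  r[A,B] = 3.6667 / (3.559 · 1.2583) = 3.6667 / 4.4783 = 0.8188
  r[B,B] = 1 (diagonal).

R is symmetric with unit diagonal. Assembling:

R = [[1, 0.8188],
 [0.8188, 1]]


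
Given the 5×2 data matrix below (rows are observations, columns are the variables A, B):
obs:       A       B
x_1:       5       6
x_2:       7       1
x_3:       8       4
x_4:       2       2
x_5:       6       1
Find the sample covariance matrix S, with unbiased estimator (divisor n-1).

Step 1 — column means:
  mean(A) = (5 + 7 + 8 + 2 + 6) / 5 = 28/5 = 5.6
  mean(B) = (6 + 1 + 4 + 2 + 1) / 5 = 14/5 = 2.8

Step 2 — sample covariance S[i,j] = (1/(n-1)) · Σ_k (x_{k,i} - mean_i) · (x_{k,j} - mean_j), with n-1 = 4.
  S[A,A] = ((-0.6)·(-0.6) + (1.4)·(1.4) + (2.4)·(2.4) + (-3.6)·(-3.6) + (0.4)·(0.4)) / 4 = 21.2/4 = 5.3
  S[A,B] = ((-0.6)·(3.2) + (1.4)·(-1.8) + (2.4)·(1.2) + (-3.6)·(-0.8) + (0.4)·(-1.8)) / 4 = 0.6/4 = 0.15
  S[B,B] = ((3.2)·(3.2) + (-1.8)·(-1.8) + (1.2)·(1.2) + (-0.8)·(-0.8) + (-1.8)·(-1.8)) / 4 = 18.8/4 = 4.7

S is symmetric (S[j,i] = S[i,j]). Assembling:

S = [[5.3, 0.15],
 [0.15, 4.7]]


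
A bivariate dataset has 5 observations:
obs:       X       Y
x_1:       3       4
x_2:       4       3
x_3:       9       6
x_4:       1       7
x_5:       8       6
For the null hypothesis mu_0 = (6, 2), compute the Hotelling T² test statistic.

Step 1 — sample mean vector:
  mean(X) = (3 + 4 + 9 + 1 + 8) / 5 = 25/5 = 5
  mean(Y) = (4 + 3 + 6 + 7 + 6) / 5 = 26/5 = 5.2
  x̄ = (5, 5.2),  deviation x̄ - mu_0 = (5, 5.2) - (6, 2) = (-1, 3.2).

Step 2 — sample covariance matrix, S[i,j] = (1/(n-1)) · Σ_k (x_{k,i} - mean_i) · (x_{k,j} - mean_j), divisor n-1 = 4:
  S[X,X] = ((-2)·(-2) + (-1)·(-1) + (4)·(4) + (-4)·(-4) + (3)·(3)) / 4 = 46/4 = 11.5
  S[X,Y] = ((-2)·(-1.2) + (-1)·(-2.2) + (4)·(0.8) + (-4)·(1.8) + (3)·(0.8)) / 4 = 3/4 = 0.75
  S[Y,Y] = ((-1.2)·(-1.2) + (-2.2)·(-2.2) + (0.8)·(0.8) + (1.8)·(1.8) + (0.8)·(0.8)) / 4 = 10.8/4 = 2.7
  S = [[11.5, 0.75],
 [0.75, 2.7]].

Step 3 — invert S. det(S) = 11.5·2.7 - (0.75)² = 30.4875.
  S^{-1} = (1/det) · [[d, -b], [-b, a]] = [[0.0886, -0.0246],
 [-0.0246, 0.3772]].

Step 4 — quadratic form (x̄ - mu_0)^T · S^{-1} · (x̄ - mu_0):
  S^{-1} · (x̄ - mu_0) = (-0.1673, 1.2317),
  (x̄ - mu_0)^T · [...] = (-1)·(-0.1673) + (3.2)·(1.2317) = 4.1086.

Step 5 — scale by n: T² = 5 · 4.1086 = 20.5428.

T² ≈ 20.5428


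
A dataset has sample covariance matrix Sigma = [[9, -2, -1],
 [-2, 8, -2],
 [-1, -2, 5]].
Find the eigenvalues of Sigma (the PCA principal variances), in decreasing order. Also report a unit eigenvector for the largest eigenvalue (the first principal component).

Step 1 — characteristic polynomial p(λ) = det(λI - Sigma) = λ³ - tr·λ² + c_1·λ - det, where tr = trace, c_1 = sum of the principal 2×2 minors, det = det(Sigma):
  tr = 9 + 8 + 5 = 22,
  c_1 = (9·8 - (-2)²) + (9·5 - (-1)²) + (8·5 - (-2)²) = 68 + 44 + 36 = 148,
  det = 9·(8·5 - (-2)²) - (-2)·((-2)·5 - (-2)·(-1)) + (-1)·((-2)·(-2) - 8·(-1)) = 9·(36) - (-2)·(-12) + (-1)·(12) = 288.
  So p(λ) = λ³ - 22λ² + 148λ - 288.
Step 2 — look for an integer root (rational root theorem: any rational root is an integer divisor of 288). Testing λ = 8:
  p(8) = 512 - 1408 + 1184 - 288 = 0  ✓
  Dividing out (λ - 8): p(λ) = (λ - 8)(λ² - 14λ + 36).
Step 3 — remaining eigenvalues from the quadratic λ² - 14λ + 36 = 0:
  Δ = 14² - 4·36 = 196 - 144 = 52,  λ = (14 ± √52)/2 = (14 ± 7.2111)/2 ≈ 10.6056 or 3.3944.
  Sorted: λ_1 = 10.6056,  λ_2 = 8,  λ_3 = 3.3944  (check: sum = 22 = tr ✓).

Step 4 — unit eigenvector for λ_1 ≈ 10.6056: v spans the null space of (Sigma - λ_1 I), whose rows are
  r_1 = (-1.6056, -2, -1),  r_2 = (-2, -2.6056, -2),  r_3 = (-1, -2, -5.6056).
  v is orthogonal to every row, so take v ∝ r_1 × r_2 = ((-2)·(-2) - (-1)·(-2.6056), (-1)·(-2) - (-1.6056)·(-2), (-1.6056)·(-2.6056) - (-2)·(-2)) ≈ (1.3944, -1.2111, 0.1833).
  Let u = (1.3944, -1.2111, 0.1833).
  ||u|| = √((1.3944)² + (-1.2111)² + (0.1833)²) = √(3.4449) ≈ 1.856,  v_1 = u/||u|| ≈ (0.7513, -0.6525, 0.0988) (||v_1|| = 1).

λ_1 = 10.6056,  λ_2 = 8,  λ_3 = 3.3944;  v_1 ≈ (0.7513, -0.6525, 0.0988)


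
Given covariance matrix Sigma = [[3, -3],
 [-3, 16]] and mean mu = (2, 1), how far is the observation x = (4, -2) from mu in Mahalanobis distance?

Step 1 — centre the observation: (x - mu) = (2, -3).

Step 2 — invert Sigma. det(Sigma) = 3·16 - (-3)² = 39.
  Sigma^{-1} = (1/det) · [[d, -b], [-b, a]] = [[0.4103, 0.0769],
 [0.0769, 0.0769]].

Step 3 — form the quadratic (x - mu)^T · Sigma^{-1} · (x - mu):
  Sigma^{-1} · (x - mu) = (0.5897, -0.0769).
  (x - mu)^T · [Sigma^{-1} · (x - mu)] = (2)·(0.5897) + (-3)·(-0.0769) = 1.4103.

Step 4 — take square root: d = √(1.4103) ≈ 1.1875.

d(x, mu) = √(1.4103) ≈ 1.1875


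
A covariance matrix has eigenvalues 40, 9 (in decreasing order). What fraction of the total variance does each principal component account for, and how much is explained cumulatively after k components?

Step 1 — total variance = trace(Sigma) = Σ λ_i = 40 + 9 = 49.

Step 2 — fraction explained by component i = λ_i / Σ λ:
  PC1: 40/49 = 0.8163
  PC2: 9/49 = 0.1837

Step 3 — cumulative fraction after k components = (λ_1 + ... + λ_k) / Σ λ:
  k = 1: 40/49 = 0.8163
  k = 2: (40 + 9)/49 = 49/49 = 1

Summary (fraction, with percent):

explained: PC1 0.8163 (81.63%), PC2 0.1837 (18.37%);  cumulative: 0.8163, 1


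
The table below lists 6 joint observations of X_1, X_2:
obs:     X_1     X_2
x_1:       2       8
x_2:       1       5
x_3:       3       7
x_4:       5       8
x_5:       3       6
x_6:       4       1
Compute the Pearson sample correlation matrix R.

Step 1 — column means:
  mean(X_1) = (2 + 1 + 3 + 5 + 3 + 4) / 6 = 18/6 = 3
  mean(X_2) = (8 + 5 + 7 + 8 + 6 + 1) / 6 = 35/6 = 5.8333

Step 2 — sample variances and covariances s[i,j] = (1/(n-1)) · Σ_k (x_{k,i} - mean_i) · (x_{k,j} - mean_j), with n-1 = 5:
  s[X_1,X_1] = ((-1)·(-1) + (-2)·(-2) + (0)·(0) + (2)·(2) + (0)·(0) + (1)·(1)) / 5 = 10/5 = 2
  s[X_1,X_2] = ((-1)·(2.1667) + (-2)·(-0.8333) + (0)·(1.1667) + (2)·(2.1667) + (0)·(0.1667) + (1)·(-4.8333)) / 5 = -1/5 = -0.2
  s[X_2,X_2] = ((2.1667)·(2.1667) + (-0.8333)·(-0.8333) + (1.1667)·(1.1667) + (2.1667)·(2.1667) + (0.1667)·(0.1667) + (-4.8333)·(-4.8333)) / 5 = 34.8333/5 = 6.9667
  Sample standard deviations s_i = √(s[i,i]):
  s(X_1) = √(2) = 1.4142
  s(X_2) = √(6.9667) = 2.6394

Step 3 — r_{ij} = s_{ij} / (s_i · s_j):
  r[X_1,X_1] = 1 (diagonal).
  r[X_1,X_2] = -0.2 / (1.4142 · 2.6394) = -0.2 / 3.7327 = -0.0536
  r[X_2,X_2] = 1 (diagonal).

R is symmetric with unit diagonal. Assembling:

R = [[1, -0.0536],
 [-0.0536, 1]]


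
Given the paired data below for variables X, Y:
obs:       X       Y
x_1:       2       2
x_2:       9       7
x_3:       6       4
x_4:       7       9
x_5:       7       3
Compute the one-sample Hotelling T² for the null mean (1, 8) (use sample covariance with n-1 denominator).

Step 1 — sample mean vector:
  mean(X) = (2 + 9 + 6 + 7 + 7) / 5 = 31/5 = 6.2
  mean(Y) = (2 + 7 + 4 + 9 + 3) / 5 = 25/5 = 5
  x̄ = (6.2, 5),  deviation x̄ - mu_0 = (6.2, 5) - (1, 8) = (5.2, -3).

Step 2 — sample covariance matrix, S[i,j] = (1/(n-1)) · Σ_k (x_{k,i} - mean_i) · (x_{k,j} - mean_j), divisor n-1 = 4:
  S[X,X] = ((-4.2)·(-4.2) + (2.8)·(2.8) + (-0.2)·(-0.2) + (0.8)·(0.8) + (0.8)·(0.8)) / 4 = 26.8/4 = 6.7
  S[X,Y] = ((-4.2)·(-3) + (2.8)·(2) + (-0.2)·(-1) + (0.8)·(4) + (0.8)·(-2)) / 4 = 20/4 = 5
  S[Y,Y] = ((-3)·(-3) + (2)·(2) + (-1)·(-1) + (4)·(4) + (-2)·(-2)) / 4 = 34/4 = 8.5
  S = [[6.7, 5],
 [5, 8.5]].

Step 3 — invert S. det(S) = 6.7·8.5 - (5)² = 31.95.
  S^{-1} = (1/det) · [[d, -b], [-b, a]] = [[0.266, -0.1565],
 [-0.1565, 0.2097]].

Step 4 — quadratic form (x̄ - mu_0)^T · S^{-1} · (x̄ - mu_0):
  S^{-1} · (x̄ - mu_0) = (1.8529, -1.4429),
  (x̄ - mu_0)^T · [...] = (5.2)·(1.8529) + (-3)·(-1.4429) = 13.9637.

Step 5 — scale by n: T² = 5 · 13.9637 = 69.8185.

T² ≈ 69.8185


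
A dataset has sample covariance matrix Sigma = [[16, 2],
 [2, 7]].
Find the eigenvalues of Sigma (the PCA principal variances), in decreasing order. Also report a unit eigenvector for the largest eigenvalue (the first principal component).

Step 1 — characteristic polynomial of 2×2 Sigma:
  det(Sigma - λI) = λ² - trace · λ + det = 0.
  trace = 16 + 7 = 23, det = 16·7 - (2)² = 108.
Step 2 — discriminant:
  Δ = trace² - 4·det = 529 - 432 = 97.
Step 3 — eigenvalues:
  λ = (trace ± √Δ)/2 = (23 ± 9.8489)/2,
  λ_1 = 16.4244,  λ_2 = 6.5756.

Step 4 — unit eigenvector for λ_1: solve (Sigma - λ_1 I)v = 0. First row:
  (16 - 16.4244)·v_x + (2)·v_y = 0, i.e. (-0.4244)·v_x + (2)·v_y = 0,
  so v ∝ (b, λ_1 - a) = (2, 0.4244) = u.
  ||u|| = √((2)² + (0.4244)²) = √(4.1801) ≈ 2.0445,
  v_1 = u/||u|| ≈ (0.9782, 0.2076) (||v_1|| = 1).

λ_1 = 16.4244,  λ_2 = 6.5756;  v_1 ≈ (0.9782, 0.2076)


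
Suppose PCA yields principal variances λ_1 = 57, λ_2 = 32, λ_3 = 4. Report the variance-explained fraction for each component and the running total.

Step 1 — total variance = trace(Sigma) = Σ λ_i = 57 + 32 + 4 = 93.

Step 2 — fraction explained by component i = λ_i / Σ λ:
  PC1: 57/93 = 0.6129
  PC2: 32/93 = 0.3441
  PC3: 4/93 = 0.043

Step 3 — cumulative fraction after k components = (λ_1 + ... + λ_k) / Σ λ:
  k = 1: 57/93 = 0.6129
  k = 2: (57 + 32)/93 = 89/93 = 0.957
  k = 3: (57 + 32 + 4)/93 = 93/93 = 1

Summary (fraction, with percent):

explained: PC1 0.6129 (61.29%), PC2 0.3441 (34.41%), PC3 0.043 (4.3%);  cumulative: 0.6129, 0.957, 1


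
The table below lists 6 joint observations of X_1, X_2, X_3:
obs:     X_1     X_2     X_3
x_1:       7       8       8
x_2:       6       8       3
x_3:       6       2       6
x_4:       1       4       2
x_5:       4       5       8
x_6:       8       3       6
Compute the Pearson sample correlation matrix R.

Step 1 — column means:
  mean(X_1) = (7 + 6 + 6 + 1 + 4 + 8) / 6 = 32/6 = 5.3333
  mean(X_2) = (8 + 8 + 2 + 4 + 5 + 3) / 6 = 30/6 = 5
  mean(X_3) = (8 + 3 + 6 + 2 + 8 + 6) / 6 = 33/6 = 5.5

Step 2 — sample variances and covariances s[i,j] = (1/(n-1)) · Σ_k (x_{k,i} - mean_i) · (x_{k,j} - mean_j), with n-1 = 5:
  s[X_1,X_1] = ((1.6667)·(1.6667) + (0.6667)·(0.6667) + (0.6667)·(0.6667) + (-4.3333)·(-4.3333) + (-1.3333)·(-1.3333) + (2.6667)·(2.6667)) / 5 = 31.3333/5 = 6.2667
  s[X_1,X_2] = ((1.6667)·(3) + (0.6667)·(3) + (0.6667)·(-3) + (-4.3333)·(-1) + (-1.3333)·(0) + (2.6667)·(-2)) / 5 = 4/5 = 0.8
  s[X_1,X_3] = ((1.6667)·(2.5) + (0.6667)·(-2.5) + (0.6667)·(0.5) + (-4.3333)·(-3.5) + (-1.3333)·(2.5) + (2.6667)·(0.5)) / 5 = 16/5 = 3.2
  s[X_2,X_2] = ((3)·(3) + (3)·(3) + (-3)·(-3) + (-1)·(-1) + (0)·(0) + (-2)·(-2)) / 5 = 32/5 = 6.4
  s[X_2,X_3] = ((3)·(2.5) + (3)·(-2.5) + (-3)·(0.5) + (-1)·(-3.5) + (0)·(2.5) + (-2)·(0.5)) / 5 = 1/5 = 0.2
  s[X_3,X_3] = ((2.5)·(2.5) + (-2.5)·(-2.5) + (0.5)·(0.5) + (-3.5)·(-3.5) + (2.5)·(2.5) + (0.5)·(0.5)) / 5 = 31.5/5 = 6.3
  Sample standard deviations s_i = √(s[i,i]):
  s(X_1) = √(6.2667) = 2.5033
  s(X_2) = √(6.4) = 2.5298
  s(X_3) = √(6.3) = 2.51

Step 3 — r_{ij} = s_{ij} / (s_i · s_j):
  r[X_1,X_1] = 1 (diagonal).
  r[X_1,X_2] = 0.8 / (2.5033 · 2.5298) = 0.8 / 6.333 = 0.1263
  r[X_1,X_3] = 3.2 / (2.5033 · 2.51) = 3.2 / 6.2833 = 0.5093
  r[X_2,X_2] = 1 (diagonal).
  r[X_2,X_3] = 0.2 / (2.5298 · 2.51) = 0.2 / 6.3498 = 0.0315
  r[X_3,X_3] = 1 (diagonal).

R is symmetric with unit diagonal. Assembling:

R = [[1, 0.1263, 0.5093],
 [0.1263, 1, 0.0315],
 [0.5093, 0.0315, 1]]


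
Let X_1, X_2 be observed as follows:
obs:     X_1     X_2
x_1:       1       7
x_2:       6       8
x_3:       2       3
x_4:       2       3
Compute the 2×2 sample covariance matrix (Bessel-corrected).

Step 1 — column means:
  mean(X_1) = (1 + 6 + 2 + 2) / 4 = 11/4 = 2.75
  mean(X_2) = (7 + 8 + 3 + 3) / 4 = 21/4 = 5.25

Step 2 — sample covariance S[i,j] = (1/(n-1)) · Σ_k (x_{k,i} - mean_i) · (x_{k,j} - mean_j), with n-1 = 3.
  S[X_1,X_1] = ((-1.75)·(-1.75) + (3.25)·(3.25) + (-0.75)·(-0.75) + (-0.75)·(-0.75)) / 3 = 14.75/3 = 4.9167
  S[X_1,X_2] = ((-1.75)·(1.75) + (3.25)·(2.75) + (-0.75)·(-2.25) + (-0.75)·(-2.25)) / 3 = 9.25/3 = 3.0833
  S[X_2,X_2] = ((1.75)·(1.75) + (2.75)·(2.75) + (-2.25)·(-2.25) + (-2.25)·(-2.25)) / 3 = 20.75/3 = 6.9167

S is symmetric (S[j,i] = S[i,j]). Assembling:

S = [[4.9167, 3.0833],
 [3.0833, 6.9167]]


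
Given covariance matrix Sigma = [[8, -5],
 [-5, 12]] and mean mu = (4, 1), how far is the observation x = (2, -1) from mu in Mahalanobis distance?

Step 1 — centre the observation: (x - mu) = (-2, -2).

Step 2 — invert Sigma. det(Sigma) = 8·12 - (-5)² = 71.
  Sigma^{-1} = (1/det) · [[d, -b], [-b, a]] = [[0.169, 0.0704],
 [0.0704, 0.1127]].

Step 3 — form the quadratic (x - mu)^T · Sigma^{-1} · (x - mu):
  Sigma^{-1} · (x - mu) = (-0.4789, -0.3662).
  (x - mu)^T · [Sigma^{-1} · (x - mu)] = (-2)·(-0.4789) + (-2)·(-0.3662) = 1.6901.

Step 4 — take square root: d = √(1.6901) ≈ 1.3001.

d(x, mu) = √(1.6901) ≈ 1.3001


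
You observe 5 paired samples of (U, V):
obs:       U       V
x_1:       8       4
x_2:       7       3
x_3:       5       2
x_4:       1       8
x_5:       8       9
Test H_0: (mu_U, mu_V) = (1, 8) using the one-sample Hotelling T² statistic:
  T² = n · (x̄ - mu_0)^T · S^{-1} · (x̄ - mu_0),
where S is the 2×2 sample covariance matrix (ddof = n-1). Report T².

Step 1 — sample mean vector:
  mean(U) = (8 + 7 + 5 + 1 + 8) / 5 = 29/5 = 5.8
  mean(V) = (4 + 3 + 2 + 8 + 9) / 5 = 26/5 = 5.2
  x̄ = (5.8, 5.2),  deviation x̄ - mu_0 = (5.8, 5.2) - (1, 8) = (4.8, -2.8).

Step 2 — sample covariance matrix, S[i,j] = (1/(n-1)) · Σ_k (x_{k,i} - mean_i) · (x_{k,j} - mean_j), divisor n-1 = 4:
  S[U,U] = ((2.2)·(2.2) + (1.2)·(1.2) + (-0.8)·(-0.8) + (-4.8)·(-4.8) + (2.2)·(2.2)) / 4 = 34.8/4 = 8.7
  S[U,V] = ((2.2)·(-1.2) + (1.2)·(-2.2) + (-0.8)·(-3.2) + (-4.8)·(2.8) + (2.2)·(3.8)) / 4 = -7.8/4 = -1.95
  S[V,V] = ((-1.2)·(-1.2) + (-2.2)·(-2.2) + (-3.2)·(-3.2) + (2.8)·(2.8) + (3.8)·(3.8)) / 4 = 38.8/4 = 9.7
  S = [[8.7, -1.95],
 [-1.95, 9.7]].

Step 3 — invert S. det(S) = 8.7·9.7 - (-1.95)² = 80.5875.
  S^{-1} = (1/det) · [[d, -b], [-b, a]] = [[0.1204, 0.0242],
 [0.0242, 0.108]].

Step 4 — quadratic form (x̄ - mu_0)^T · S^{-1} · (x̄ - mu_0):
  S^{-1} · (x̄ - mu_0) = (0.51, -0.1861),
  (x̄ - mu_0)^T · [...] = (4.8)·(0.51) + (-2.8)·(-0.1861) = 2.9692.

Step 5 — scale by n: T² = 5 · 2.9692 = 14.846.

T² ≈ 14.846
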